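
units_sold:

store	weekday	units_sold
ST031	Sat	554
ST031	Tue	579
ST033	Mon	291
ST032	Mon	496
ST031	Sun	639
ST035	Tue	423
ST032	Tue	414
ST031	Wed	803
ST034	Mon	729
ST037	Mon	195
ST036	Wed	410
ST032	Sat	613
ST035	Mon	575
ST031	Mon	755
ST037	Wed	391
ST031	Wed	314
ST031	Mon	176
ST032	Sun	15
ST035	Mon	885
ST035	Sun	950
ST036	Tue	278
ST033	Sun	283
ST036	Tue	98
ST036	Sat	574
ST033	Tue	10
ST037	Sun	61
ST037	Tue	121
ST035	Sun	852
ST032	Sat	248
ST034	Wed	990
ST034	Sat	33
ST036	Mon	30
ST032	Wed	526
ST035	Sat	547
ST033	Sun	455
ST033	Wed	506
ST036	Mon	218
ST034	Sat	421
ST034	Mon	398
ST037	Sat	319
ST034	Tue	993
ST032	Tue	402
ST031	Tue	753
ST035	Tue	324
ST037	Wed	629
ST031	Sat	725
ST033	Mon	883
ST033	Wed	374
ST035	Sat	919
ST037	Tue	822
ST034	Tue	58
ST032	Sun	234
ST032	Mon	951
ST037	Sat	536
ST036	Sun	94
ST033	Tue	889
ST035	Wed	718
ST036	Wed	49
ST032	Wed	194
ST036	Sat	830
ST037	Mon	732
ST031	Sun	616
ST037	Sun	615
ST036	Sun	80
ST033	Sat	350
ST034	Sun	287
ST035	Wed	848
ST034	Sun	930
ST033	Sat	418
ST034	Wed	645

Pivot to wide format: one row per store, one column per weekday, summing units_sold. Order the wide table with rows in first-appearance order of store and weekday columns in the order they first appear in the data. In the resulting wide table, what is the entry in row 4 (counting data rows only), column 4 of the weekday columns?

With rows in first-appearance order of store, row 4 is store=ST035. weekday columns in first-appearance order: Sat, Tue, Mon, Sun, Wed; column 4 is Sun.
Long rows with store=ST035, weekday=Sun: 950 + 852 = 1802.

1802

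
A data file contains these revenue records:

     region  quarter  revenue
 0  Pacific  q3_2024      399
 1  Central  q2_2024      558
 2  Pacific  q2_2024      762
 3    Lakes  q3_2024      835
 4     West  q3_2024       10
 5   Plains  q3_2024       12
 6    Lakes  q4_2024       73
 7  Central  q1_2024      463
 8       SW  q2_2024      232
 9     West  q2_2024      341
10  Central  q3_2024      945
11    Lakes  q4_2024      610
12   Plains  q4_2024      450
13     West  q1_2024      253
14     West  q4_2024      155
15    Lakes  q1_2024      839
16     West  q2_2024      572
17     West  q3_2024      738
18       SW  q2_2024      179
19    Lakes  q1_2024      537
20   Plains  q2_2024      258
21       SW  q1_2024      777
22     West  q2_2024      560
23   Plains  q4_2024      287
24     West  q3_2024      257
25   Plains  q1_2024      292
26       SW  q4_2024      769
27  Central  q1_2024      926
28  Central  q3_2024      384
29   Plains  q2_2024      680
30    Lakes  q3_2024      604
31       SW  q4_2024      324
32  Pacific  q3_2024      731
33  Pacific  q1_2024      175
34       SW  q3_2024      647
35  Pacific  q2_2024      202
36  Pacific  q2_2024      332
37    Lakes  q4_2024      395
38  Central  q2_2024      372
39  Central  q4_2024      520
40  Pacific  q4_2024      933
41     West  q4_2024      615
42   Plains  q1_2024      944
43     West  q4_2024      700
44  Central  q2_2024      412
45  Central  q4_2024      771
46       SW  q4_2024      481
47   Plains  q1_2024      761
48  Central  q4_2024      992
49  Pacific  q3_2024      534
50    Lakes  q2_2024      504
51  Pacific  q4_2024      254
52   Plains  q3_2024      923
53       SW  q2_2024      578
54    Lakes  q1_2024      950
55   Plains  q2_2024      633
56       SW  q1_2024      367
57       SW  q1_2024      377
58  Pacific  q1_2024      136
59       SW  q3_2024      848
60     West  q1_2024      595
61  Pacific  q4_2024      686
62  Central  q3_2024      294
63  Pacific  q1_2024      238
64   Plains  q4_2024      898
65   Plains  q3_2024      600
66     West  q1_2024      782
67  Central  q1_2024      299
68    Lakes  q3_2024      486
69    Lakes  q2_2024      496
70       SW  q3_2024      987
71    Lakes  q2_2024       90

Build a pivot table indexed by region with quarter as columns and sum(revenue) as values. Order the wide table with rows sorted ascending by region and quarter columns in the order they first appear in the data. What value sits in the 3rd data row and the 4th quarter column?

549

With rows sorted ascending by region, row 3 is region=Pacific. quarter columns in first-appearance order: q3_2024, q2_2024, q4_2024, q1_2024; column 4 is q1_2024.
Long rows with region=Pacific, quarter=q1_2024: 175 + 136 + 238 = 549.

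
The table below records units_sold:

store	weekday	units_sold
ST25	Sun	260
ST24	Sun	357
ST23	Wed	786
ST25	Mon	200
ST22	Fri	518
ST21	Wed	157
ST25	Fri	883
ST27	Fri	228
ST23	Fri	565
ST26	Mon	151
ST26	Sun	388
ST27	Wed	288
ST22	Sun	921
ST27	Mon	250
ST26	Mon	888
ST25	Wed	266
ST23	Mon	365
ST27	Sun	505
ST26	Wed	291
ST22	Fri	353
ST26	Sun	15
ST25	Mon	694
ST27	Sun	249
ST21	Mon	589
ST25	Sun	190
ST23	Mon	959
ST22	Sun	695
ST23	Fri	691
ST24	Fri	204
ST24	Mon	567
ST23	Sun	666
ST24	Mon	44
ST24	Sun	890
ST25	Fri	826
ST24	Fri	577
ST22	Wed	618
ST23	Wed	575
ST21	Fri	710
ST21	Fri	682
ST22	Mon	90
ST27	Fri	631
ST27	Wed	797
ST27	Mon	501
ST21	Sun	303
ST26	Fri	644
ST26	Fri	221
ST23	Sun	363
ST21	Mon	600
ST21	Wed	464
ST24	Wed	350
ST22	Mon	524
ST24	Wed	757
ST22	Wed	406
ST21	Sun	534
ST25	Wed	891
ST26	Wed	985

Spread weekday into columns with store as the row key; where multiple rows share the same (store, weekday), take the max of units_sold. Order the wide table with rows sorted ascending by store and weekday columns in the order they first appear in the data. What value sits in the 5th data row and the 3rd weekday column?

694

With rows sorted ascending by store, row 5 is store=ST25. weekday columns in first-appearance order: Sun, Wed, Mon, Fri; column 3 is Mon.
Long rows with store=ST25, weekday=Mon: max(200, 694) = 694.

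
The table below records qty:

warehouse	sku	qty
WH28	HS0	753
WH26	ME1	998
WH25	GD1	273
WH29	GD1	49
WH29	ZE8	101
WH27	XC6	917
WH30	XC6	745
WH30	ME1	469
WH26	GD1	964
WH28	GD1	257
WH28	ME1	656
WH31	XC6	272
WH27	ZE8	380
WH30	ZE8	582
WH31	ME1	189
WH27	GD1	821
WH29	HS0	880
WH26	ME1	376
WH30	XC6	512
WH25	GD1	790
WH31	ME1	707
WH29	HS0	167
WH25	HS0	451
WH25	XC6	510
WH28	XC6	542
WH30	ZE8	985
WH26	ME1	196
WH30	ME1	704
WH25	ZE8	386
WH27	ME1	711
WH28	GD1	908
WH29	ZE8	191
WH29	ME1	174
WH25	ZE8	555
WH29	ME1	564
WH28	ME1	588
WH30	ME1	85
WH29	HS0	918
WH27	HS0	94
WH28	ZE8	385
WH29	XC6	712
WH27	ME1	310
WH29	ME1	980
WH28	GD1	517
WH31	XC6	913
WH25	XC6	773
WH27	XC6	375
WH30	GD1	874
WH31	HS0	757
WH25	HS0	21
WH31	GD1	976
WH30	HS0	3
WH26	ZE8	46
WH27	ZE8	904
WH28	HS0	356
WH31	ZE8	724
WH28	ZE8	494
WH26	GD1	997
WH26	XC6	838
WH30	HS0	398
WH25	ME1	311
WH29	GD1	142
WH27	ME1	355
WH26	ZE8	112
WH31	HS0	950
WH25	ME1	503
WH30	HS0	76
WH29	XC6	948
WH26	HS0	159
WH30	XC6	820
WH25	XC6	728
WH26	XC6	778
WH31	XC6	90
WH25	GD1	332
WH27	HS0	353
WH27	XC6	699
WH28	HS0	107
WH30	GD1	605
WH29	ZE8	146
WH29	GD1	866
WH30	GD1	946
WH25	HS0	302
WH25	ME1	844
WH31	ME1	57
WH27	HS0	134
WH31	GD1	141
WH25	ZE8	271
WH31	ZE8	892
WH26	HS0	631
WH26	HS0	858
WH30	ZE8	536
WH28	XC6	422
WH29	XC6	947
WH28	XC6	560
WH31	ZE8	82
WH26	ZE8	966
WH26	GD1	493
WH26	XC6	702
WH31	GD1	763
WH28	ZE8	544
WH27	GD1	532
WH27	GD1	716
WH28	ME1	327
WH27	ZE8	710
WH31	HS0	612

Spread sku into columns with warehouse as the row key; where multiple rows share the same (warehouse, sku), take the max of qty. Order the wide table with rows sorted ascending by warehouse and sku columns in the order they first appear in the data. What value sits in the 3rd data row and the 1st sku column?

353

With rows sorted ascending by warehouse, row 3 is warehouse=WH27. sku columns in first-appearance order: HS0, ME1, GD1, ZE8, XC6; column 1 is HS0.
Long rows with warehouse=WH27, sku=HS0: max(94, 353, 134) = 353.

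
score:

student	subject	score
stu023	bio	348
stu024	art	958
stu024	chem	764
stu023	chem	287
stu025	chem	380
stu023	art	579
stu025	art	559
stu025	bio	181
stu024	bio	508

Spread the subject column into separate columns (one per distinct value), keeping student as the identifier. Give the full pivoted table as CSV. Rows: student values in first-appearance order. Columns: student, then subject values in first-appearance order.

Columns: student plus the 3 distinct subject values (bio, art, chem).
For example, row stu023 column bio takes score=348 from the long row (stu023, bio).

student,bio,art,chem
stu023,348,579,287
stu024,508,958,764
stu025,181,559,380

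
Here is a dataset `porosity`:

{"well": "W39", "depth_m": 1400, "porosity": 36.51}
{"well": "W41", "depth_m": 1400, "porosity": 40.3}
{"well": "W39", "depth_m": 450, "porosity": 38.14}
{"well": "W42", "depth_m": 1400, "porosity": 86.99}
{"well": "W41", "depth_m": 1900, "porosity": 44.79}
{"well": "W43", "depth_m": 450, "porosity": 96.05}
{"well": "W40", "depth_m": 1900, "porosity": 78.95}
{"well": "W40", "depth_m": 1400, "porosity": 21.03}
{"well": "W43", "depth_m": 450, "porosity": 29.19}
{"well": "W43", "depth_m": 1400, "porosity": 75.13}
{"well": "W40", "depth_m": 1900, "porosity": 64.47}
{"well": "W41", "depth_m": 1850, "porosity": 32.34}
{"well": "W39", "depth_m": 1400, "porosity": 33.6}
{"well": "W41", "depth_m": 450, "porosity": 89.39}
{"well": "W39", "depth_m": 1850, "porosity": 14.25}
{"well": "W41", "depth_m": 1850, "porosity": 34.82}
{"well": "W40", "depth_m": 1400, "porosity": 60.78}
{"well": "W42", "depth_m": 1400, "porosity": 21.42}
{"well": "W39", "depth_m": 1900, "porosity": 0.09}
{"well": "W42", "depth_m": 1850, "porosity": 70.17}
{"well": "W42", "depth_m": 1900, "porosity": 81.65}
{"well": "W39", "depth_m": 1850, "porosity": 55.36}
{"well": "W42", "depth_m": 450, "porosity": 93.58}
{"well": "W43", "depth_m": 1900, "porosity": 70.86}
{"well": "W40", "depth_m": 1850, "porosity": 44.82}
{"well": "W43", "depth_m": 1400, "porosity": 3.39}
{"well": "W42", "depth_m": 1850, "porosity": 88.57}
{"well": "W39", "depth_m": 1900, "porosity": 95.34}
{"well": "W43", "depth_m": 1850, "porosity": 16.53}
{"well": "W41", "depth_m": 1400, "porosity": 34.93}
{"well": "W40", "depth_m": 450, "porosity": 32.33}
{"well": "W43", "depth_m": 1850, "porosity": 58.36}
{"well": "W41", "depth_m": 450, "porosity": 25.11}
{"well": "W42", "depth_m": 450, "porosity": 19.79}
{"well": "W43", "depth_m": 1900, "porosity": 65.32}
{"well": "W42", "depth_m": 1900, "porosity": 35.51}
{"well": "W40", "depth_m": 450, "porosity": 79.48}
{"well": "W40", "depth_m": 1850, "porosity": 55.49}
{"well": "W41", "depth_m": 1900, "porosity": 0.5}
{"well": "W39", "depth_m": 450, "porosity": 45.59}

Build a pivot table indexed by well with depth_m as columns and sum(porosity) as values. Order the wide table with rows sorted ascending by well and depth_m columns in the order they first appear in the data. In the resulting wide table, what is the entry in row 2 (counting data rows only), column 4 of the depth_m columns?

100.31

With rows sorted ascending by well, row 2 is well=W40. depth_m columns in first-appearance order: 1400, 450, 1900, 1850; column 4 is 1850.
Long rows with well=W40, depth_m=1850: 44.82 + 55.49 = 100.31.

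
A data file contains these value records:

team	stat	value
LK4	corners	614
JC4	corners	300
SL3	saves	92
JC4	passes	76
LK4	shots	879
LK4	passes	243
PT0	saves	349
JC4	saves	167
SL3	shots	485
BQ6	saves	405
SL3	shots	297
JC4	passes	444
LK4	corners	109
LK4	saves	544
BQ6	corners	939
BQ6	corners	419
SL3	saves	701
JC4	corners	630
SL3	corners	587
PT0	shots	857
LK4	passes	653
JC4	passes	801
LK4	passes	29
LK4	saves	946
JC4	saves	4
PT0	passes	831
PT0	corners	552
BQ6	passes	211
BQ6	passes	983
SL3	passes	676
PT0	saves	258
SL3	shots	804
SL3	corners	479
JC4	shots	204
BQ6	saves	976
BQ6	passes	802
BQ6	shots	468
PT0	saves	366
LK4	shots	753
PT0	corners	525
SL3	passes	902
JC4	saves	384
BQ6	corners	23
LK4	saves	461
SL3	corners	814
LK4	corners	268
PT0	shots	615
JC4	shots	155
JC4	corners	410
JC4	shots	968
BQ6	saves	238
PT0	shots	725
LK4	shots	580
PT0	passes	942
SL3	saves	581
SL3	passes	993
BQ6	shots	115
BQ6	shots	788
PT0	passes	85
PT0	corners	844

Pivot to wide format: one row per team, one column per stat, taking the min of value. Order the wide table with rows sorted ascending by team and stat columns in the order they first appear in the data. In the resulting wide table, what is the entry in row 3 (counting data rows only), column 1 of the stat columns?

109

With rows sorted ascending by team, row 3 is team=LK4. stat columns in first-appearance order: corners, saves, passes, shots; column 1 is corners.
Long rows with team=LK4, stat=corners: min(614, 109, 268) = 109.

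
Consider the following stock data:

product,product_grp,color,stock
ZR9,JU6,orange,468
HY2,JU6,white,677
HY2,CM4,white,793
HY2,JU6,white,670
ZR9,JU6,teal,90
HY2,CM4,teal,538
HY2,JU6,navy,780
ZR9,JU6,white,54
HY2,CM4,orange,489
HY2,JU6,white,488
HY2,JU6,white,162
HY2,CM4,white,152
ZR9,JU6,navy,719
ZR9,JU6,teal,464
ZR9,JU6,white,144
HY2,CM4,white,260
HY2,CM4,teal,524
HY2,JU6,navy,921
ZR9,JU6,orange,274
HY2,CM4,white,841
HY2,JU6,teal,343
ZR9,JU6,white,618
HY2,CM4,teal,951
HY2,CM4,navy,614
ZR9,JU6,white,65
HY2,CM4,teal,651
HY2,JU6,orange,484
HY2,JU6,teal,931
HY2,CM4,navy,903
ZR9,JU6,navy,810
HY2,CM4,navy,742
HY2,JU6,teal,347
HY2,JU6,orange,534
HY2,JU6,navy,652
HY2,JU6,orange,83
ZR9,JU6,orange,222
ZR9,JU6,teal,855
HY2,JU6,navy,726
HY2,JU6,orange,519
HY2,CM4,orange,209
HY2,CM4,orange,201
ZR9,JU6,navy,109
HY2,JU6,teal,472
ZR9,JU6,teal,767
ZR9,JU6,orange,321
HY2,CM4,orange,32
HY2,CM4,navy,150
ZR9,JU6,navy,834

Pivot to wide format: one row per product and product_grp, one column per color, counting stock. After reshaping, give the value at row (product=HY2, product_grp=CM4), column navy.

4

Rows with product=HY2, product_grp=CM4 and color=navy: stock values are 614, 903, 742, 150.
4 rows match — count = 4.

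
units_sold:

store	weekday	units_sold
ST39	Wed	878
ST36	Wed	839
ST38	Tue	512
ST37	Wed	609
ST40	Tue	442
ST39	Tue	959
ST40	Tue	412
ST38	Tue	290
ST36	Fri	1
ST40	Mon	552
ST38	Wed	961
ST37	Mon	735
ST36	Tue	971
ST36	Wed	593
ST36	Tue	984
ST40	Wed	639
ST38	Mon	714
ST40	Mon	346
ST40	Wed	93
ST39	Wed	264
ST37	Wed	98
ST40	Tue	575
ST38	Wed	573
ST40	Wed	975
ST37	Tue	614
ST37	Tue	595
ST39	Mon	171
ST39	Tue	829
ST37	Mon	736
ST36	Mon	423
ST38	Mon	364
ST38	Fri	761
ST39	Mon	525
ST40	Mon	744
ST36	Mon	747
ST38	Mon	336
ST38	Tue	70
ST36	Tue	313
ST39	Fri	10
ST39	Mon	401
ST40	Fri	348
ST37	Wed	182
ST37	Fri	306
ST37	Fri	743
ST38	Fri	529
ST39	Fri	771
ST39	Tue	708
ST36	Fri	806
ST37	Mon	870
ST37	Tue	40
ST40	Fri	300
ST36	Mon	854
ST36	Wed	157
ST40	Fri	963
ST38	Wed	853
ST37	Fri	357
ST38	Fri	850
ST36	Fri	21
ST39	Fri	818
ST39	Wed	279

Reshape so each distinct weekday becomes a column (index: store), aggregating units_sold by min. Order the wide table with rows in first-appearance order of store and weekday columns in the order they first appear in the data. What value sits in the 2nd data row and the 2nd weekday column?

With rows in first-appearance order of store, row 2 is store=ST36. weekday columns in first-appearance order: Wed, Tue, Fri, Mon; column 2 is Tue.
Long rows with store=ST36, weekday=Tue: min(971, 984, 313) = 313.

313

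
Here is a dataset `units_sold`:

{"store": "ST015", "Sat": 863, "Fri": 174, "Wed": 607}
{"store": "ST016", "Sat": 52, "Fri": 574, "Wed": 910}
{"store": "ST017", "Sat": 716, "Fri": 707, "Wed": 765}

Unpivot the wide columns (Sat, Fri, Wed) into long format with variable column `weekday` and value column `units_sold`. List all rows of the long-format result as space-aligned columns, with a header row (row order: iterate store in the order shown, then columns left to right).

Each (store, column) pair becomes one row: 3 × 3 = 9 rows.
For example, (ST015, Sat) → units_sold=863.

store  weekday  units_sold
ST015  Sat      863       
ST015  Fri      174       
ST015  Wed      607       
ST016  Sat      52        
ST016  Fri      574       
ST016  Wed      910       
ST017  Sat      716       
ST017  Fri      707       
ST017  Wed      765       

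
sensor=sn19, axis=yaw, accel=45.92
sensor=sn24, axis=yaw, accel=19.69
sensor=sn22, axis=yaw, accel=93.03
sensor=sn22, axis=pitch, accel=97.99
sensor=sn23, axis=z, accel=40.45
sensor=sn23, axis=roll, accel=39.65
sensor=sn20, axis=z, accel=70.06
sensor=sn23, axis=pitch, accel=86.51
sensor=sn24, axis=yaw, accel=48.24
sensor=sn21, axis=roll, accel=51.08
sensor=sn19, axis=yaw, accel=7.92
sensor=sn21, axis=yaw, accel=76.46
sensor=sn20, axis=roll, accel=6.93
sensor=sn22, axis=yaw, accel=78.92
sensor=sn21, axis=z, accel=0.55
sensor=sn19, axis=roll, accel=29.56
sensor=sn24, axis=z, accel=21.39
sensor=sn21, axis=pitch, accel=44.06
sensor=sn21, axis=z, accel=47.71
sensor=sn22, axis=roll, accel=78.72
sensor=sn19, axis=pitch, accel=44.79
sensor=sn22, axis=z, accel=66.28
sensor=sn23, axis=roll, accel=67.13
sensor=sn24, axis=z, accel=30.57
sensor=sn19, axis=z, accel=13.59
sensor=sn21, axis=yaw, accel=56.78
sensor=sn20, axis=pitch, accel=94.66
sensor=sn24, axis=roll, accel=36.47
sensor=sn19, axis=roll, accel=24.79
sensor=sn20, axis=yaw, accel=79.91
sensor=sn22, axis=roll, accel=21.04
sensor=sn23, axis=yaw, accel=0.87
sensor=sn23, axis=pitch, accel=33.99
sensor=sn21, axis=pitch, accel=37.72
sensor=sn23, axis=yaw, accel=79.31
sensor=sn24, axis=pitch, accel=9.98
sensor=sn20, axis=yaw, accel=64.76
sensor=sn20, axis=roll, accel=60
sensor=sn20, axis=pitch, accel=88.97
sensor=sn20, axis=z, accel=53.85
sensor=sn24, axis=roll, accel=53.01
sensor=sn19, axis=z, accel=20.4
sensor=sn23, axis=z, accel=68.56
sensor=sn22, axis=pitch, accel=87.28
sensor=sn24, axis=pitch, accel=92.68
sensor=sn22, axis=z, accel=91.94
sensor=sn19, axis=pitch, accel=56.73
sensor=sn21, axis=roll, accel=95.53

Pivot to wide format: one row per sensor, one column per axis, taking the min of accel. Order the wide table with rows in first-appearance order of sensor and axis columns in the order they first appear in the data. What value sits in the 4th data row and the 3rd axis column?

40.45

With rows in first-appearance order of sensor, row 4 is sensor=sn23. axis columns in first-appearance order: yaw, pitch, z, roll; column 3 is z.
Long rows with sensor=sn23, axis=z: min(40.45, 68.56) = 40.45.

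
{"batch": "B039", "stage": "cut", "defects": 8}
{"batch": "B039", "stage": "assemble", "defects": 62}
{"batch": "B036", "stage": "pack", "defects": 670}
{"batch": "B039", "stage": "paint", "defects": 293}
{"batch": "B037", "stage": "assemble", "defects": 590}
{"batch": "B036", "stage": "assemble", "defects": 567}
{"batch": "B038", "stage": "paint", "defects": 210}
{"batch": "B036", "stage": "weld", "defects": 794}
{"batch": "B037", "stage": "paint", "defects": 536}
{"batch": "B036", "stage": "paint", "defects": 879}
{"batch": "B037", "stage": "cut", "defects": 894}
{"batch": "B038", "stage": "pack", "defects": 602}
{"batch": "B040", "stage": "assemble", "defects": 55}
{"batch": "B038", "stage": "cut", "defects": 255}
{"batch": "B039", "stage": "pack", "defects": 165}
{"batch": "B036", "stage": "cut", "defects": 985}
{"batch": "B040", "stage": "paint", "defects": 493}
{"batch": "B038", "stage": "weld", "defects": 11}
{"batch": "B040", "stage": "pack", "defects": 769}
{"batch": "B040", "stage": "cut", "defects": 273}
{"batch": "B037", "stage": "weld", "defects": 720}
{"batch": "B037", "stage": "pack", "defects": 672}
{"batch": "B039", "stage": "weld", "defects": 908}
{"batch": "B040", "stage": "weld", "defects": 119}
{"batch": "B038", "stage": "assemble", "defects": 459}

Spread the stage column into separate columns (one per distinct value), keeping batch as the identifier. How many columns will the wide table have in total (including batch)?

1 column for batch plus 5 distinct stage values → 6 columns.

6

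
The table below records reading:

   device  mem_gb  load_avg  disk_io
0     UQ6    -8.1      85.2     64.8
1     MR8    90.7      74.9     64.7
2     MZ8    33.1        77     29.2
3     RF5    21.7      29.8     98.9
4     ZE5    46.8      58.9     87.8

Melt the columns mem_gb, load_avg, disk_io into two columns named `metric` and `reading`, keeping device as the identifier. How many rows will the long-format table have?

5 device values × 3 melted columns = 15 rows.

15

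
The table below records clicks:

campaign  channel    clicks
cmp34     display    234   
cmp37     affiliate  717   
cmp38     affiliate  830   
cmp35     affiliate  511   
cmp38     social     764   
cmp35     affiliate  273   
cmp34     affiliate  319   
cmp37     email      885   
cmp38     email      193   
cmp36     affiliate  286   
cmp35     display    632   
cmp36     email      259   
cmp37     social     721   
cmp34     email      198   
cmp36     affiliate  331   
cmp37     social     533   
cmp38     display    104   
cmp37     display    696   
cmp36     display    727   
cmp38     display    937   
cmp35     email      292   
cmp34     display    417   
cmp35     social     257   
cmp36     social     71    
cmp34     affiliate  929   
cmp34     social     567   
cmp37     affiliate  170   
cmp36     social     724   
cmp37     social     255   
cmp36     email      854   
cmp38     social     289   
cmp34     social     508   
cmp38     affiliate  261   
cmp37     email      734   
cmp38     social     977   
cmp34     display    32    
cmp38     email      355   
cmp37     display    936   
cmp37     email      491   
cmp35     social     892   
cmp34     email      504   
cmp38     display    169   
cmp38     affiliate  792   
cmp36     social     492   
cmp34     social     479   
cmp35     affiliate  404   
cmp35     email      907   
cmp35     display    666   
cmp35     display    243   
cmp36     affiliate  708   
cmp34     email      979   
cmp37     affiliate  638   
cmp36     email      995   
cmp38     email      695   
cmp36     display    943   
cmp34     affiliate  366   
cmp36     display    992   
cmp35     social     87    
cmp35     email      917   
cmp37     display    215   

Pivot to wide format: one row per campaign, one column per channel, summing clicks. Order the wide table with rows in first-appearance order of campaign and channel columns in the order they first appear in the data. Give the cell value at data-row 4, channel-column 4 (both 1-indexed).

With rows in first-appearance order of campaign, row 4 is campaign=cmp35. channel columns in first-appearance order: display, affiliate, social, email; column 4 is email.
Long rows with campaign=cmp35, channel=email: 292 + 907 + 917 = 2116.

2116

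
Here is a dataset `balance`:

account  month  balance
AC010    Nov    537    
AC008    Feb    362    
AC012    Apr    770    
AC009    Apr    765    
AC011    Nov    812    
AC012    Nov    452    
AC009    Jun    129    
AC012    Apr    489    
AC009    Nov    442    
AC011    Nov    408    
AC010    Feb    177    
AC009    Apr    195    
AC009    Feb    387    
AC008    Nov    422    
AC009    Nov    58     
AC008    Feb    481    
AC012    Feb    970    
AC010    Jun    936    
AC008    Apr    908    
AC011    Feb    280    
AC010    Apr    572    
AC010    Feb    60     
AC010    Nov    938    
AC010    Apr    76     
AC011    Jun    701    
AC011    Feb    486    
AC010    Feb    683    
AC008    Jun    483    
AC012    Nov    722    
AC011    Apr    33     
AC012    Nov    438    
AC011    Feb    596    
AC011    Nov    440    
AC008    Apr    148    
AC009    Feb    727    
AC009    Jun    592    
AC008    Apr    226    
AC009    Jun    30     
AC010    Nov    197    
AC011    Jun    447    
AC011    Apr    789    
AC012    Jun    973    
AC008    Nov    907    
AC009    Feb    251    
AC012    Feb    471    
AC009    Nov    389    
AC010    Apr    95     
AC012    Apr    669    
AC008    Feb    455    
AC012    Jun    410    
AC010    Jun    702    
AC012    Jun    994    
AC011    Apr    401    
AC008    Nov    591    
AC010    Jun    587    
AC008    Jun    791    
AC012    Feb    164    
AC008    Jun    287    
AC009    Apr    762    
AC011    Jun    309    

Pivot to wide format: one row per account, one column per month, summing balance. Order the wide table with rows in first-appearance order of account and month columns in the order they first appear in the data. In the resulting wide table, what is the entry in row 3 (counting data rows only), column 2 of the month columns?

1605

With rows in first-appearance order of account, row 3 is account=AC012. month columns in first-appearance order: Nov, Feb, Apr, Jun; column 2 is Feb.
Long rows with account=AC012, month=Feb: 970 + 471 + 164 = 1605.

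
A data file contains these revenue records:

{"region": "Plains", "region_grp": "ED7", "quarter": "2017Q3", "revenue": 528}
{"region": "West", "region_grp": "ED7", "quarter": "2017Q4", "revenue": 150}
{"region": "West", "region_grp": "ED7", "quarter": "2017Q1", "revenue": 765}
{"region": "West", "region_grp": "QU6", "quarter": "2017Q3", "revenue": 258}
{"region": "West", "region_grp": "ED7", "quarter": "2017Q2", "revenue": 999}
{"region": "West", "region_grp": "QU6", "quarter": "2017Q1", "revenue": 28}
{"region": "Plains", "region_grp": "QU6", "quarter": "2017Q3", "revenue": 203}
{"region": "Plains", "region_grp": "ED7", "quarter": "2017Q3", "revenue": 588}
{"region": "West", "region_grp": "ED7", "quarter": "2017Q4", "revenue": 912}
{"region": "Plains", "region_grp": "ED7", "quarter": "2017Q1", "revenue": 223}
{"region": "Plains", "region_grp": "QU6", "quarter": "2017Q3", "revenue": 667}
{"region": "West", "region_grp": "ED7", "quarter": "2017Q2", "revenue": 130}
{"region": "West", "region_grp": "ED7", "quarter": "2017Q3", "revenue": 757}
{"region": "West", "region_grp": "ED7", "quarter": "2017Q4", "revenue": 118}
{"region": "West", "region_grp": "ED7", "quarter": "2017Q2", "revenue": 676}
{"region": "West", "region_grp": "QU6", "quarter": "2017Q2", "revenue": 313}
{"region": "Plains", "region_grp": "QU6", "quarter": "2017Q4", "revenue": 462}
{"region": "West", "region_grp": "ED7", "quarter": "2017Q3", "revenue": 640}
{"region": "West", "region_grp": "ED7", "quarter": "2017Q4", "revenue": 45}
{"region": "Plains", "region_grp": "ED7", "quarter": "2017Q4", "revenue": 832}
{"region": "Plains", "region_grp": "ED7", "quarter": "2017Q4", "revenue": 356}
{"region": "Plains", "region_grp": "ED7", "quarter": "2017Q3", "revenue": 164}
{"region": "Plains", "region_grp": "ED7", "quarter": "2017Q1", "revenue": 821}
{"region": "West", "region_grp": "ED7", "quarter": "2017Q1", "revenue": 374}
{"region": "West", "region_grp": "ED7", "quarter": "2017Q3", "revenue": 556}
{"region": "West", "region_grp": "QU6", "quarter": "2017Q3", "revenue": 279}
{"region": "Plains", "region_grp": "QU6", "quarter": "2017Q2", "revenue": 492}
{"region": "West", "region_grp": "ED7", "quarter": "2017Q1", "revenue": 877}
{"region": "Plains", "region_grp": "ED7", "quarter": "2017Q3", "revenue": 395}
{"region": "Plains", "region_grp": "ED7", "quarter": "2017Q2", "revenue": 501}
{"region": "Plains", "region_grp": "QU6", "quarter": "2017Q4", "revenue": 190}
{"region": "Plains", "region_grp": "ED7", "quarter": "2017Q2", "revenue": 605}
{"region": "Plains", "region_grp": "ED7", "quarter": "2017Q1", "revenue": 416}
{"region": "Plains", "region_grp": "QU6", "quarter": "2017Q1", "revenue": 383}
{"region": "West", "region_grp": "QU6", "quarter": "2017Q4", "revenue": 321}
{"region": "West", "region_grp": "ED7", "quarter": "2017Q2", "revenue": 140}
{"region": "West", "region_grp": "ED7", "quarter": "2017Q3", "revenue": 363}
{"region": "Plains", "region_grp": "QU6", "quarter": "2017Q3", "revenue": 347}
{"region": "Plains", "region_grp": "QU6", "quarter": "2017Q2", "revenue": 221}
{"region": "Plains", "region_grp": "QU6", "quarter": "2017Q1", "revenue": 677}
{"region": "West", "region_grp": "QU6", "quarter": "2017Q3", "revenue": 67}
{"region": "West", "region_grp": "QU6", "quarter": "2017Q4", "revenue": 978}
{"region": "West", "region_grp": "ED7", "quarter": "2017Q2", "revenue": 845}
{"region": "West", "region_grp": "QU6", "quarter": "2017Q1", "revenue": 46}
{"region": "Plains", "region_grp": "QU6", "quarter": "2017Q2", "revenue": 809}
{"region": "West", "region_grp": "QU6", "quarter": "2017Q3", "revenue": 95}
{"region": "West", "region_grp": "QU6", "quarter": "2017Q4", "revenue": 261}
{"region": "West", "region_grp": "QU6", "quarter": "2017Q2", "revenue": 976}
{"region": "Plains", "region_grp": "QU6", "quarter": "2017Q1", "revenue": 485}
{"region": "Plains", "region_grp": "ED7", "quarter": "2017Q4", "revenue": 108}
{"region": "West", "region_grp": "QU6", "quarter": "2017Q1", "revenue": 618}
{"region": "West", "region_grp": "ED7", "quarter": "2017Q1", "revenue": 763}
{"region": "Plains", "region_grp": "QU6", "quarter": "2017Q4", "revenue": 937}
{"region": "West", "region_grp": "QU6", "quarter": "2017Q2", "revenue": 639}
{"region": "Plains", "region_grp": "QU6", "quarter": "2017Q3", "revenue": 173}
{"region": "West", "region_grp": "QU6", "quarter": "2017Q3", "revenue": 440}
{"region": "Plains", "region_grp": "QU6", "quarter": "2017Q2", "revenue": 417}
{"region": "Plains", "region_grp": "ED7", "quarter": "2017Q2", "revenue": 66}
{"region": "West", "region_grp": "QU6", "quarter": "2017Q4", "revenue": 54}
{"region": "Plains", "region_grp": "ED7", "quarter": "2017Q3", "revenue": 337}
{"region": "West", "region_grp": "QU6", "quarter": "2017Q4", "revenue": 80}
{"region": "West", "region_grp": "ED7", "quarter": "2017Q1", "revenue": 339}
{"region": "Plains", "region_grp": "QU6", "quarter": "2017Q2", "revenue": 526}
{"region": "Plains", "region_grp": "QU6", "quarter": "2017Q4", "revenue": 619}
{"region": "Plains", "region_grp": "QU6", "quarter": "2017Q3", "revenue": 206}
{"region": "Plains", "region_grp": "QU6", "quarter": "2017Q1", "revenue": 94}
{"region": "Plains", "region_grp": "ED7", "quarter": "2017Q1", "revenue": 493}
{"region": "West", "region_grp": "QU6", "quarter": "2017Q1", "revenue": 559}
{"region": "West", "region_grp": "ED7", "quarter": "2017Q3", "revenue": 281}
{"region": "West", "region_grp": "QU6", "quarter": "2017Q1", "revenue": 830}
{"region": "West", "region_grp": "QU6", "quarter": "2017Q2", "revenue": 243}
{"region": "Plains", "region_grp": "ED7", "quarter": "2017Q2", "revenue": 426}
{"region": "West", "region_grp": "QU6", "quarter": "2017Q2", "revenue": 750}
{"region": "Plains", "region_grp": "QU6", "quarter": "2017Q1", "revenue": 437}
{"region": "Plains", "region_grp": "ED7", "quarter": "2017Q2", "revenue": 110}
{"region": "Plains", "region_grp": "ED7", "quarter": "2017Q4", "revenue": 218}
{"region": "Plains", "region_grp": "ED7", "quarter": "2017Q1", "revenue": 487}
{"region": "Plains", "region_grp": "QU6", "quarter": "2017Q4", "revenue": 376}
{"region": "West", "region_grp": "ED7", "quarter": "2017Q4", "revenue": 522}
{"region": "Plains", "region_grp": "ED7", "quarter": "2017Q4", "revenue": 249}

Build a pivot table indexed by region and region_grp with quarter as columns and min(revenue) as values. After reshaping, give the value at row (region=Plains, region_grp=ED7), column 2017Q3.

164

Rows with region=Plains, region_grp=ED7 and quarter=2017Q3: revenue values are 528, 588, 164, 395, 337.
min(528, 588, 164, 395, 337) = 164.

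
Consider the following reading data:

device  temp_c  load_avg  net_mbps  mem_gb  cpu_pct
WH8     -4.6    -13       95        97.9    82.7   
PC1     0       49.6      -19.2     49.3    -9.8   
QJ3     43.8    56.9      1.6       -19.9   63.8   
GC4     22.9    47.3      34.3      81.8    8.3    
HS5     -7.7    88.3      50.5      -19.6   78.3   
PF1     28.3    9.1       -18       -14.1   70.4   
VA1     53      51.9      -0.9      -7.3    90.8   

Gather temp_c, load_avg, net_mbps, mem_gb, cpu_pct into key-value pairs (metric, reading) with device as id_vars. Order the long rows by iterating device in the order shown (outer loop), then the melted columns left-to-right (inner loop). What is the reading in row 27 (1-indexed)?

9.1

35 rows total (7 × 5). Row 27: index ⌊(27-1)/5⌋ = 5 into device → PF1; (27-1) mod 5 = 1 into the melted columns → load_avg.
So row 27 is (PF1, load_avg, 9.1); reading = 9.1.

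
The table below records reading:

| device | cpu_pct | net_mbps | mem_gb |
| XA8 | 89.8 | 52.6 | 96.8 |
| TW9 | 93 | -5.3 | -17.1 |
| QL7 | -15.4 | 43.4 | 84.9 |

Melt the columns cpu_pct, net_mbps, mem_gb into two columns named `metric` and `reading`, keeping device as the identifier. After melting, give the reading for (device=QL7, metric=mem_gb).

Unpivoting turns each (device, wide-column) pair into one long row.
The wide cell at row QL7, column mem_gb holds 84.9, so the long row (QL7, mem_gb) has reading=84.9.

84.9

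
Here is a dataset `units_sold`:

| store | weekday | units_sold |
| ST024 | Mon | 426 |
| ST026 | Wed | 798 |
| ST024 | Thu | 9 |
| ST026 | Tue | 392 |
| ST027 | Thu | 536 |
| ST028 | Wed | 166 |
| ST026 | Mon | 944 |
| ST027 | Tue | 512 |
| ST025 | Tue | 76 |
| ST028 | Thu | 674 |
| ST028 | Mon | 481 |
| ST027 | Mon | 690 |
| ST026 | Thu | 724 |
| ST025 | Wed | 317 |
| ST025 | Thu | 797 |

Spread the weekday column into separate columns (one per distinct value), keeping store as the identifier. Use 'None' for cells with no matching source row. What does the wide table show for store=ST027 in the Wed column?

No long-format row has store=ST027 and weekday=Wed, so the cell is None.

None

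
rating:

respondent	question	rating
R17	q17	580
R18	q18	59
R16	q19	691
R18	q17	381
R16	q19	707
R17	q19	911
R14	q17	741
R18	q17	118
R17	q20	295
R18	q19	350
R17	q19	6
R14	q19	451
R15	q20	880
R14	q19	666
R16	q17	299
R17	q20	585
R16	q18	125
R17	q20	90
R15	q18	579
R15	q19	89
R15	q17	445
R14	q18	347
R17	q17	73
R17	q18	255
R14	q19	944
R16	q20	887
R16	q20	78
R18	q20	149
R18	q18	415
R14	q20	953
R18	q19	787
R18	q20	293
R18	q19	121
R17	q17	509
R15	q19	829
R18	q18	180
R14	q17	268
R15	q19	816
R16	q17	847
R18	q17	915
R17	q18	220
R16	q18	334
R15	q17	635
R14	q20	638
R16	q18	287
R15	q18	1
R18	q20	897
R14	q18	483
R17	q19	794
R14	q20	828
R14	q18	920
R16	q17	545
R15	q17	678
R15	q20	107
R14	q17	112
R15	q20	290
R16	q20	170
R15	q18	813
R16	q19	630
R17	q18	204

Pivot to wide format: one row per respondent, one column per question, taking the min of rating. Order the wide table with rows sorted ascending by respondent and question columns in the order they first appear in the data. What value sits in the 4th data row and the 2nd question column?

With rows sorted ascending by respondent, row 4 is respondent=R17. question columns in first-appearance order: q17, q18, q19, q20; column 2 is q18.
Long rows with respondent=R17, question=q18: min(255, 220, 204) = 204.

204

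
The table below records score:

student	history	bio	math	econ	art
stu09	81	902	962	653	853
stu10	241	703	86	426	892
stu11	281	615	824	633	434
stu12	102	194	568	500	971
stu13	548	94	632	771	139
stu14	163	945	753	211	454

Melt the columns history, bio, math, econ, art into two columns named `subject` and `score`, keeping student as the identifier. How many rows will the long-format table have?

6 student values × 5 melted columns = 30 rows.

30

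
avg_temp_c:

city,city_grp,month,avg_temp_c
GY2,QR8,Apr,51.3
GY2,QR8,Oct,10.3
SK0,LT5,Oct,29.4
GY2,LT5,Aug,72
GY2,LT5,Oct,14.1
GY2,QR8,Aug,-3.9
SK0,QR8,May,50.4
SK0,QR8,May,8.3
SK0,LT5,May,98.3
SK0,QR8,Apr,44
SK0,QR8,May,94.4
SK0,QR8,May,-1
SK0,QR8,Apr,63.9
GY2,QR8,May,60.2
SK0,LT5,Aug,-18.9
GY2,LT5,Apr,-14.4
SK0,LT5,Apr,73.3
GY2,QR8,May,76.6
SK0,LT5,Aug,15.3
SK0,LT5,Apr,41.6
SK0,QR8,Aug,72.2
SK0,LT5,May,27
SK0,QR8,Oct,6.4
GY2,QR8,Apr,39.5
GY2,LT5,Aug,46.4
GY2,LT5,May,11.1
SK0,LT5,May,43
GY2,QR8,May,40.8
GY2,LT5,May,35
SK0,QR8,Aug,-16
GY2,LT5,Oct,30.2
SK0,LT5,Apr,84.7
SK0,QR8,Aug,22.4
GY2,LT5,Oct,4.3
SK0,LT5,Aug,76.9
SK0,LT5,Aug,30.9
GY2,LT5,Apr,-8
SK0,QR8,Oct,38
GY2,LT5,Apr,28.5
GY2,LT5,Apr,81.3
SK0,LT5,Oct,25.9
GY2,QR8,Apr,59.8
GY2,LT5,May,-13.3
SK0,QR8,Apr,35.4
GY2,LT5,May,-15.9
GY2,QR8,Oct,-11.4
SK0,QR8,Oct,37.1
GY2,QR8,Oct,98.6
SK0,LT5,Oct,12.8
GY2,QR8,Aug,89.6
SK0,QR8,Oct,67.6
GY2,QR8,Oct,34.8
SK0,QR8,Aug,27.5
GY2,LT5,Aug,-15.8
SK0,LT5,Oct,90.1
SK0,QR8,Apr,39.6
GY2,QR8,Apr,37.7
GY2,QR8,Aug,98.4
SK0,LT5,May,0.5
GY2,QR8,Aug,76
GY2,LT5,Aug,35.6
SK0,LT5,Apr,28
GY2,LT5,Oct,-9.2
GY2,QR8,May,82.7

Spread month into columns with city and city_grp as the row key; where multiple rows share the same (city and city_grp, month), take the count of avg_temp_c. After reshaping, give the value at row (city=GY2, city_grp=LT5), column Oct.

4

Rows with city=GY2, city_grp=LT5 and month=Oct: avg_temp_c values are 14.1, 30.2, 4.3, -9.2.
4 rows match — count = 4.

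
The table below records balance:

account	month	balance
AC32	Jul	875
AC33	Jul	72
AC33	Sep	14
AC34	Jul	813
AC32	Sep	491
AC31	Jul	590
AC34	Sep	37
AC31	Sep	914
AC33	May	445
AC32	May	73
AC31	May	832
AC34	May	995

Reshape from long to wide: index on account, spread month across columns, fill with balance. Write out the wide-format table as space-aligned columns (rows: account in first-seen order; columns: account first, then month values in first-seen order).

account  Jul  Sep  May
AC32     875  491  73 
AC33     72   14   445
AC34     813  37   995
AC31     590  914  832

Columns: account plus the 3 distinct month values (Jul, Sep, May).
For example, row AC32 column Jul takes balance=875 from the long row (AC32, Jul).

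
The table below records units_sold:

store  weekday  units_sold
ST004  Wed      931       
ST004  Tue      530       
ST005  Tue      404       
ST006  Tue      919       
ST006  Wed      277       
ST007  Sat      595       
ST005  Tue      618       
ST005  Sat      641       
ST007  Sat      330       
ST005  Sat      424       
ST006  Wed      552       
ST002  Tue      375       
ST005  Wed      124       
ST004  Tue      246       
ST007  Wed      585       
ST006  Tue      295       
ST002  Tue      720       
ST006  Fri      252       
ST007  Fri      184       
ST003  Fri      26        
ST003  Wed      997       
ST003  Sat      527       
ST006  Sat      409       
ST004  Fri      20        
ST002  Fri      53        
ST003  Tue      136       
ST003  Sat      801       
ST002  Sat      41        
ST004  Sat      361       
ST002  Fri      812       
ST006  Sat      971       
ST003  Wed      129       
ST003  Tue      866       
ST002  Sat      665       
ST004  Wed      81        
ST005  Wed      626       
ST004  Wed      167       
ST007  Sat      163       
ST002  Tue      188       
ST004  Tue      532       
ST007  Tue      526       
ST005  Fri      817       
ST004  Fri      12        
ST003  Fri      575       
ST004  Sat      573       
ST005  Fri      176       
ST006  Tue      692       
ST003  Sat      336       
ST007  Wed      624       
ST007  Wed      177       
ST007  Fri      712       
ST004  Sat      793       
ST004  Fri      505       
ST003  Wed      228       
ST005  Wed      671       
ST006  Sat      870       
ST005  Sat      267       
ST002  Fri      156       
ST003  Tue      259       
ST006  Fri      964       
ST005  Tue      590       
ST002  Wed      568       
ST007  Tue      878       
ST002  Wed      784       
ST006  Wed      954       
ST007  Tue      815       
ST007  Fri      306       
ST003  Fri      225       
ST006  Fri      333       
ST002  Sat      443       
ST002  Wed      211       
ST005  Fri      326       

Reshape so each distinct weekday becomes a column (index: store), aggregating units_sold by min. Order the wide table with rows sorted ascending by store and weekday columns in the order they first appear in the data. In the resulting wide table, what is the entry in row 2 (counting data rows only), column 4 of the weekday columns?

With rows sorted ascending by store, row 2 is store=ST003. weekday columns in first-appearance order: Wed, Tue, Sat, Fri; column 4 is Fri.
Long rows with store=ST003, weekday=Fri: min(26, 575, 225) = 26.

26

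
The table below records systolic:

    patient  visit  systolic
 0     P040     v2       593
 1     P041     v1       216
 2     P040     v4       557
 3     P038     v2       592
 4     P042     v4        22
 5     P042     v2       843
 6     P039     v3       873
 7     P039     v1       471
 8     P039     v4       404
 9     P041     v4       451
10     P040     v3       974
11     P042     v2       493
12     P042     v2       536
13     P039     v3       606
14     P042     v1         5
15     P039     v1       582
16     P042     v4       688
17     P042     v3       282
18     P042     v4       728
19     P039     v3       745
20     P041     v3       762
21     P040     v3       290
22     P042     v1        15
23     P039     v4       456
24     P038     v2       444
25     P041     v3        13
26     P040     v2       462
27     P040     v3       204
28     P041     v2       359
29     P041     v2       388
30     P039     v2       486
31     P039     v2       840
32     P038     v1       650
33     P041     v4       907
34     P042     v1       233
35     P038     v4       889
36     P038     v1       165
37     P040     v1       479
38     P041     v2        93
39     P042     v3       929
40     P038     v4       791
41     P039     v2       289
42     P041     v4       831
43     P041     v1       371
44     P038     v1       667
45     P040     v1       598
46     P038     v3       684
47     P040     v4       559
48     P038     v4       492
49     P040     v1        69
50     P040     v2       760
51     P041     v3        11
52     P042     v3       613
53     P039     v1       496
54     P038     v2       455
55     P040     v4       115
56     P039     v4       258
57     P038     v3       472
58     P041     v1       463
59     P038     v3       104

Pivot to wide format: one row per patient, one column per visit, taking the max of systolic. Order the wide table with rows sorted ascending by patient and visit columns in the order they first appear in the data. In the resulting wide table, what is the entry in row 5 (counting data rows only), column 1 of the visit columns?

843

With rows sorted ascending by patient, row 5 is patient=P042. visit columns in first-appearance order: v2, v1, v4, v3; column 1 is v2.
Long rows with patient=P042, visit=v2: max(843, 493, 536) = 843.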